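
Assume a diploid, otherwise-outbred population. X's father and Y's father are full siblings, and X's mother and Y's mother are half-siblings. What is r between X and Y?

Wright's path rule: contributions from independent ancestry routes add.
X and Y are related in two ways: first cousins through their fathers (r = 1/8) and half first cousins through their mothers (r = 1/16).
r = 1/8 + 1/16 = 3/16 = 0.1875.

0.1875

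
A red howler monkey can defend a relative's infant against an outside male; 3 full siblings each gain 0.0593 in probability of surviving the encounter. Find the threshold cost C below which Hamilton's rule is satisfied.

0.08895

r to a full sibling = 0.5 (full sibs share both parents — two paths of length 2: r = 2·(1/2)^2 = 1/2).
Hamilton's rule: n·r·B > C, so the trait is favored while C < n·r·B = 3·0.5·0.0593 = 0.08895.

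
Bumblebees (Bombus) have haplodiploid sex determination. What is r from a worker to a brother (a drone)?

0.25

Her haploid brother carries none of their father's genes and a random half of their mother's genome; that half matches the maternal half of her own genome with probability 1/2: r = 1/2 · 1/2 = 1/4.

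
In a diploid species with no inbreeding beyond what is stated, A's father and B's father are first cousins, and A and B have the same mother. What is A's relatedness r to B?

0.28125

With two independent routes of shared ancestry, r is the sum of the two contributions.
A and B are related in two ways: second cousins through their fathers (r = 1/32) and half-sibs through their shared mother (r = 1/4).
r = 1/32 + 1/4 = 9/32 = 0.28125.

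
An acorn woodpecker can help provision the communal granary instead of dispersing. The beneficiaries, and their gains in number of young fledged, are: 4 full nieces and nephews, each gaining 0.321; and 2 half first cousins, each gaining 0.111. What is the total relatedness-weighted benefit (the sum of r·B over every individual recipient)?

0.334875

r to a full niece or nephew = 1/4 (full aunt/uncle↔niece/nephew: two paths of length 3 through the shared grandparent pair: r = 2·(1/2)^3 = 1/4).
r to a half first cousin = 0.0625 (half first cousins share one grandparent — one path of length 4: r = (1/2)^4 = 1/16).
Summing one r·B term per recipient: 4·0.25·0.321 + 2·0.0625·0.111 = 0.334875.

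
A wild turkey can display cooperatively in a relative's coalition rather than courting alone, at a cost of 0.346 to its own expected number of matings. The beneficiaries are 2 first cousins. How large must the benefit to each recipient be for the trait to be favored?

1.384

r to a first cousin = 1/8 (first cousins share one grandparent pair — two paths of length 4: r = 2·(1/2)^4 = 1/8).
Hamilton's rule with n recipients of equal r: n·r·B > C, so B > C/(n·r) = 0.346/(2·0.125) = 1.384.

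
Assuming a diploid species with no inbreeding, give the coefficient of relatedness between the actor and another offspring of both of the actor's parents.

Each parent–offspring link contributes a factor of 1/2, and independent paths through distinct common ancestors add.
Full sibs share both parents — two paths of length 2: r = 2·(1/2)^2 = 1/2.

0.5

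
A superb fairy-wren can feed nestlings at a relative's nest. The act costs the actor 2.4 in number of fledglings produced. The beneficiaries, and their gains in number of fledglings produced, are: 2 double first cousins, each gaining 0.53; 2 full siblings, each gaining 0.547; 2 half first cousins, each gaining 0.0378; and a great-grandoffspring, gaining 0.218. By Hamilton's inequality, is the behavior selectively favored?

No

Hamilton's rule: the trait is favored when the sum of r·B over every recipient exceeds the actor's cost C.
r to a double first cousin = 0.25 (double first cousins share both grandparent pairs — four paths of length 4: r = 4·(1/2)^4 = 1/4).
r to a full sibling = 0.5 (full sibs share both parents — two paths of length 2: r = 2·(1/2)^2 = 1/2).
r to a half first cousin = 1/16 (half first cousins share one grandparent — one path of length 4: r = (1/2)^4 = 1/16).
r to a great-grandoffspring = 0.125 (three parent–offspring links: r = (1/2)^3 = 1/8).
Summing one r·B term per recipient: 2·0.25·0.53 + 2·0.5·0.547 + 2·0.0625·0.0378 + 1·0.125·0.218 = 0.843975.
0.843975 < 2.4: the indirect benefit is less than the cost.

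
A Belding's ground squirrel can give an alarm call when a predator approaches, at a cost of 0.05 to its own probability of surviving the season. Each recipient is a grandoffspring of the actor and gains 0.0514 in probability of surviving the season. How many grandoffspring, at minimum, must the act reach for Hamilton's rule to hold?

r to a grandoffspring = 0.25 (two parent–offspring links: r = (1/2)^2 = 1/4).
Hamilton's rule: n·r·B > C  ⇒  n > C/(r·B) = 0.05/(0.25·0.0514) = 3.891.
The smallest integer exceeding 3.891 is 4.

4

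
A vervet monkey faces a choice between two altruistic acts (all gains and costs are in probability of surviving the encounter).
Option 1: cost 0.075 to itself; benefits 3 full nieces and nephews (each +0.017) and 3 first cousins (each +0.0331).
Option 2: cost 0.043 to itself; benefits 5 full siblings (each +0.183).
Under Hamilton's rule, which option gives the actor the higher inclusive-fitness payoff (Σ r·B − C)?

Option 2

Option 1: r to a full niece or nephew = 0.25.
Option 1: r to a first cousin = 0.125.
Option 1: Σ r·B − C = (3·0.25·0.017 + 3·0.125·0.0331) − 0.075 = -0.0498375.
Option 2: r to a full sibling = 0.5.
Option 2: Σ r·B − C = (5·0.5·0.183) − 0.043 = 0.4145.
Option 2 has the higher net inclusive-fitness payoff.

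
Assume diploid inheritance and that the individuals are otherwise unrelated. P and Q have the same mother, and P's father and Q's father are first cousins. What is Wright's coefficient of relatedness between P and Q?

Independent pedigree routes through distinct common ancestors add.
P and Q are related in two ways: half-sibs through their shared mother (r = 1/4) and second cousins through their fathers (r = 1/32).
r = 1/4 + 1/32 = 0.28125.

0.28125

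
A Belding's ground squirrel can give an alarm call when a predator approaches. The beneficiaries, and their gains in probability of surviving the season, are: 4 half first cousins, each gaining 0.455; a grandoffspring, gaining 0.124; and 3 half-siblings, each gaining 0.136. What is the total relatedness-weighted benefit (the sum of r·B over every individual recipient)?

0.24675

r to a half first cousin = 0.0625 (half first cousins share one grandparent — one path of length 4: r = (1/2)^4 = 1/16).
r to a grandoffspring = 0.25 (two parent–offspring links: r = (1/2)^2 = 1/4).
r to a half-sibling = 1/4 (half-sibs share one parent — one path of length 2: r = (1/2)^2 = 1/4).
Summing one r·B term per recipient: 4·0.0625·0.455 + 1·0.25·0.124 + 3·0.25·0.136 = 0.24675.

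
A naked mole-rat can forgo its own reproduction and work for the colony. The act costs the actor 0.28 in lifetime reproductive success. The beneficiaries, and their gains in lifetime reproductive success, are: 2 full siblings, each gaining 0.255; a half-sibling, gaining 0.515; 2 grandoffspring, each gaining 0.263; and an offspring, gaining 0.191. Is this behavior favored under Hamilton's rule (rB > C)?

Hamilton's rule: the trait is favored when the sum of r·B over every recipient exceeds the actor's cost C.
r to a full sibling = 1/2 (full sibs share both parents — two paths of length 2: r = 2·(1/2)^2 = 1/2).
r to a half-sibling = 1/4 (half-sibs share one parent — one path of length 2: r = (1/2)^2 = 1/4).
r to a grandoffspring = 0.25 (two parent–offspring links: r = (1/2)^2 = 1/4).
r to an offspring = 0.5 (one parent–offspring link: r = (1/2)^1 = 1/2).
Summing one r·B term per recipient: 2·0.5·0.255 + 1·0.25·0.515 + 2·0.25·0.263 + 1·0.5·0.191 = 0.61075.
0.61075 > 0.28: the indirect benefit exceeds the cost.

Yes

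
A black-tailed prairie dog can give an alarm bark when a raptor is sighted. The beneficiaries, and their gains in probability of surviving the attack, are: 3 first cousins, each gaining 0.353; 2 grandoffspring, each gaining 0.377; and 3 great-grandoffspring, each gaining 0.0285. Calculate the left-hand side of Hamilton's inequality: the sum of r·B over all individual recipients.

r to a first cousin = 0.125 (first cousins share one grandparent pair — two paths of length 4: r = 2·(1/2)^4 = 1/8).
r to a grandoffspring = 0.25 (two parent–offspring links: r = (1/2)^2 = 1/4).
r to a great-grandoffspring = 0.125 (three parent–offspring links: r = (1/2)^3 = 1/8).
Summing one r·B term per recipient: 3·0.125·0.353 + 2·0.25·0.377 + 3·0.125·0.0285 = 0.3315625.

0.3315625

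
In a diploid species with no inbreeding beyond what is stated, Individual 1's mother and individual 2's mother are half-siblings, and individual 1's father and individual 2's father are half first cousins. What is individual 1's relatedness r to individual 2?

Independent pedigree routes through distinct common ancestors add.
Individual 1 and individual 2 are related in two ways: half first cousins through their mothers (r = 1/16) and half second cousins through their fathers (r = 1/64).
r = 1/16 + 1/64 = 0.078125.

0.078125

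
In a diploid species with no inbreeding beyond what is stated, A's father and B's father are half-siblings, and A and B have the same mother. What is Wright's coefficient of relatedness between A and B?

0.3125

With two independent routes of shared ancestry, r is the sum of the two contributions.
A and B are related in two ways: half first cousins through their fathers (r = 1/16) and half-sibs through their shared mother (r = 1/4).
r = 1/16 + 1/4 = 0.3125.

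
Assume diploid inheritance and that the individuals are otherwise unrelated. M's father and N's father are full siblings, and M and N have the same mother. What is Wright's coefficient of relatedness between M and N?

0.375

Relatedness sums over independent paths through distinct common ancestors.
M and N are related in two ways: first cousins through their fathers (r = 1/8) and half-sibs through their shared mother (r = 1/4).
r = 1/8 + 1/4 = 3/8 = 0.375.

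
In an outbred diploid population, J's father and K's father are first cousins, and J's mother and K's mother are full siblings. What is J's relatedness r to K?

0.15625

Wright's path rule: contributions from independent ancestry routes add.
J and K are related in two ways: second cousins through their fathers (r = 1/32) and first cousins through their mothers (r = 1/8).
r = 1/32 + 1/8 = 5/32 = 0.15625.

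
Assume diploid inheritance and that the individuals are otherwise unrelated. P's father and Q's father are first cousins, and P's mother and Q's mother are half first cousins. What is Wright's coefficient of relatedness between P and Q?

0.046875

Wright's path rule: contributions from independent ancestry routes add.
P and Q are related in two ways: second cousins through their fathers (r = 1/32) and half second cousins through their mothers (r = 1/64).
r = 1/32 + 1/64 = 0.046875.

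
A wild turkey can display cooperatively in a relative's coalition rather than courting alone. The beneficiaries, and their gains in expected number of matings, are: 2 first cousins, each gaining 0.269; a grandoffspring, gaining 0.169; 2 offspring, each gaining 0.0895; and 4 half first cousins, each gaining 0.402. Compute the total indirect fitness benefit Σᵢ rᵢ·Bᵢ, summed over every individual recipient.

0.2995

r to a first cousin = 0.125 (first cousins share one grandparent pair — two paths of length 4: r = 2·(1/2)^4 = 1/8).
r to a grandoffspring = 0.25 (two parent–offspring links: r = (1/2)^2 = 1/4).
r to an offspring = 0.5 (one parent–offspring link: r = (1/2)^1 = 1/2).
r to a half first cousin = 0.0625 (half first cousins share one grandparent — one path of length 4: r = (1/2)^4 = 1/16).
Summing one r·B term per recipient: 2·0.125·0.269 + 1·0.25·0.169 + 2·0.5·0.0895 + 4·0.0625·0.402 = 0.2995.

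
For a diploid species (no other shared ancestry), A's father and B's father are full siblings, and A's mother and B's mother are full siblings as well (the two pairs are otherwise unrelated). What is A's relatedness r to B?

With two independent routes of shared ancestry, r is the sum of the two contributions.
A and B are related in two ways: first cousins through their fathers (r = 1/8) and first cousins through their mothers (r = 1/8) — i.e. double first cousins.
r = 1/8 + 1/8 = 0.25.

0.25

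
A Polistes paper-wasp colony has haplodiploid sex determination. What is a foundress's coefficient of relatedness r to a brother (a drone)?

Her haploid brother carries none of their father's genes and a random half of their mother's genome; that half matches the maternal half of her own genome with probability 1/2: r = 1/2 · 1/2 = 1/4.

0.25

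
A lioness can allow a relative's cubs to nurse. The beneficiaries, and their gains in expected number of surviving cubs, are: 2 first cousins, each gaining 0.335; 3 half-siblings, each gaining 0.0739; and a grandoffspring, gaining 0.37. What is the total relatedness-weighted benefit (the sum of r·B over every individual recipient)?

0.231675

r to a first cousin = 1/8 (first cousins share one grandparent pair — two paths of length 4: r = 2·(1/2)^4 = 1/8).
r to a half-sibling = 0.25 (half-sibs share one parent — one path of length 2: r = (1/2)^2 = 1/4).
r to a grandoffspring = 1/4 (two parent–offspring links: r = (1/2)^2 = 1/4).
Summing one r·B term per recipient: 2·0.125·0.335 + 3·0.25·0.0739 + 1·0.25·0.37 = 0.231675.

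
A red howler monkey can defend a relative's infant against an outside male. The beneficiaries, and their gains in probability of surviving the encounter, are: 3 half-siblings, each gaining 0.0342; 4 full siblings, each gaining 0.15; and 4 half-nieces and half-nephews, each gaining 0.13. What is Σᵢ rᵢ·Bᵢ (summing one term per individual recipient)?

r to a half-sibling = 0.25 (half-sibs share one parent — one path of length 2: r = (1/2)^2 = 1/4).
r to a full sibling = 1/2 (full sibs share both parents — two paths of length 2: r = 2·(1/2)^2 = 1/2).
r to a half-niece or half-nephew = 0.125 (half-aunt/uncle↔niece/nephew: one path of length 3: r = (1/2)^3 = 1/8).
Summing one r·B term per recipient: 3·0.25·0.0342 + 4·0.5·0.15 + 4·0.125·0.13 = 0.39065.

0.39065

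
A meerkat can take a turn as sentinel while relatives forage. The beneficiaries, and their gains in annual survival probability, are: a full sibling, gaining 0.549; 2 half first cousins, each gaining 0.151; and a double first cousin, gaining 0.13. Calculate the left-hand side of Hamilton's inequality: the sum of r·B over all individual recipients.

r to a full sibling = 0.5 (full sibs share both parents — two paths of length 2: r = 2·(1/2)^2 = 1/2).
r to a half first cousin = 1/16 (half first cousins share one grandparent — one path of length 4: r = (1/2)^4 = 1/16).
r to a double first cousin = 0.25 (double first cousins share both grandparent pairs — four paths of length 4: r = 4·(1/2)^4 = 1/4).
Summing one r·B term per recipient: 1·0.5·0.549 + 2·0.0625·0.151 + 1·0.25·0.13 = 0.325875.

0.325875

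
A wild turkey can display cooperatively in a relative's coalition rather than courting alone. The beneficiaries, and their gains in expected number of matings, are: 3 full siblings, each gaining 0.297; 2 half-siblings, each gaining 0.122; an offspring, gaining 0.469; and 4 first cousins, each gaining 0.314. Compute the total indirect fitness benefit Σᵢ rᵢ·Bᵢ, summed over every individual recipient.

0.898

r to a full sibling = 1/2 (full sibs share both parents — two paths of length 2: r = 2·(1/2)^2 = 1/2).
r to a half-sibling = 0.25 (half-sibs share one parent — one path of length 2: r = (1/2)^2 = 1/4).
r to an offspring = 0.5 (one parent–offspring link: r = (1/2)^1 = 1/2).
r to a first cousin = 1/8 (first cousins share one grandparent pair — two paths of length 4: r = 2·(1/2)^4 = 1/8).
Summing one r·B term per recipient: 3·0.5·0.297 + 2·0.25·0.122 + 1·0.5·0.469 + 4·0.125·0.314 = 0.898.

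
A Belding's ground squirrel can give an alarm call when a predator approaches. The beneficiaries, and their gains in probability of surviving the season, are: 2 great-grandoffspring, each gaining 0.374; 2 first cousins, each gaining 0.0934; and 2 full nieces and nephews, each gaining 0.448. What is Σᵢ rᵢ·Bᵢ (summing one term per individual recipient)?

0.34085

r to a great-grandoffspring = 0.125 (three parent–offspring links: r = (1/2)^3 = 1/8).
r to a first cousin = 0.125 (first cousins share one grandparent pair — two paths of length 4: r = 2·(1/2)^4 = 1/8).
r to a full niece or nephew = 1/4 (full aunt/uncle↔niece/nephew: two paths of length 3 through the shared grandparent pair: r = 2·(1/2)^3 = 1/4).
Summing one r·B term per recipient: 2·0.125·0.374 + 2·0.125·0.0934 + 2·0.25·0.448 = 0.34085.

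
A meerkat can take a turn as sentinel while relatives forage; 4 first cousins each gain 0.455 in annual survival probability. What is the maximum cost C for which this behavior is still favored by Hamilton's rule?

0.2275

r to a first cousin = 0.125 (first cousins share one grandparent pair — two paths of length 4: r = 2·(1/2)^4 = 1/8).
Hamilton's rule: n·r·B > C, so the trait is favored while C < n·r·B = 4·0.125·0.455 = 0.2275.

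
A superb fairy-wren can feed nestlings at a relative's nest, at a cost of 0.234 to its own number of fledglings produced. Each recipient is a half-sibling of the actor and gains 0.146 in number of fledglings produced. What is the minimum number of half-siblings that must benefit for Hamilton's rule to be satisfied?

r to a half-sibling = 0.25 (half-sibs share one parent — one path of length 2: r = (1/2)^2 = 1/4).
Hamilton's rule: n·r·B > C  ⇒  n > C/(r·B) = 0.234/(0.25·0.146) = 6.411.
The smallest integer exceeding 6.411 is 7.

7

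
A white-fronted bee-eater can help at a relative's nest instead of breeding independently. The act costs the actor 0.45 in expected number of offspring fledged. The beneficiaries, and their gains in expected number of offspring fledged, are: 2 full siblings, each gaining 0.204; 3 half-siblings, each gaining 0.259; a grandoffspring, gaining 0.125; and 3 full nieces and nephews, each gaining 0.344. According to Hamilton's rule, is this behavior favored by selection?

Hamilton's rule: the trait is favored when the sum of r·B over every recipient exceeds the actor's cost C.
r to a full sibling = 0.5 (full sibs share both parents — two paths of length 2: r = 2·(1/2)^2 = 1/2).
r to a half-sibling = 0.25 (half-sibs share one parent — one path of length 2: r = (1/2)^2 = 1/4).
r to a grandoffspring = 1/4 (two parent–offspring links: r = (1/2)^2 = 1/4).
r to a full niece or nephew = 0.25 (full aunt/uncle↔niece/nephew: two paths of length 3 through the shared grandparent pair: r = 2·(1/2)^3 = 1/4).
Summing one r·B term per recipient: 2·0.5·0.204 + 3·0.25·0.259 + 1·0.25·0.125 + 3·0.25·0.344 = 0.6875.
0.6875 > 0.45: the indirect benefit exceeds the cost.

Yes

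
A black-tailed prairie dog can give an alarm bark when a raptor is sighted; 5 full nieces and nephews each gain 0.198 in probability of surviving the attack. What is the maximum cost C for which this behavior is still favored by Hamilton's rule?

0.2475

r to a full niece or nephew = 0.25 (full aunt/uncle↔niece/nephew: two paths of length 3 through the shared grandparent pair: r = 2·(1/2)^3 = 1/4).
Hamilton's rule: n·r·B > C, so the trait is favored while C < n·r·B = 5·0.25·0.198 = 0.2475.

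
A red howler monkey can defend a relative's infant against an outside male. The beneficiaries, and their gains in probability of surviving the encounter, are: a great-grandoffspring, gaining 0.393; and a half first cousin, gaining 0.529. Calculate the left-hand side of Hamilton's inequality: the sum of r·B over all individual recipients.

r to a great-grandoffspring = 0.125 (three parent–offspring links: r = (1/2)^3 = 1/8).
r to a half first cousin = 0.0625 (half first cousins share one grandparent — one path of length 4: r = (1/2)^4 = 1/16).
Summing one r·B term per recipient: 1·0.125·0.393 + 1·0.0625·0.529 = 0.0821875.

0.0821875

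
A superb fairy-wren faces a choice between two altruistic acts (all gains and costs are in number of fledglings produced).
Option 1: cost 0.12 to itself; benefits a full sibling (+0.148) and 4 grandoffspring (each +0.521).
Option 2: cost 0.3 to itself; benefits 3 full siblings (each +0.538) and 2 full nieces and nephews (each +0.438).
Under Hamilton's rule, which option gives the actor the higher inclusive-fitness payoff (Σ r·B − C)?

Option 2

Option 1: r to a full sibling = 0.5.
Option 1: r to a grandoffspring = 0.25.
Option 1: Σ r·B − C = (1·0.5·0.148 + 4·0.25·0.521) − 0.12 = 0.475.
Option 2: r to a full sibling = 0.5.
Option 2: r to a full niece or nephew = 0.25.
Option 2: Σ r·B − C = (3·0.5·0.538 + 2·0.25·0.438) − 0.3 = 0.726.
Option 2 has the higher net inclusive-fitness payoff.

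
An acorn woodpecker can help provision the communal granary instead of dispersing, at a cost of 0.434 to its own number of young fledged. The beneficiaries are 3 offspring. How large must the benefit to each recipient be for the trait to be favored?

r to an offspring = 0.5 (one parent–offspring link: r = (1/2)^1 = 1/2).
Hamilton's rule with n recipients of equal r: n·r·B > C, so B > C/(n·r) = 0.434/(3·0.5) = 0.2893.

0.2893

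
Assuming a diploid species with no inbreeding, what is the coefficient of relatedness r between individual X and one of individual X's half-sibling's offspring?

Each parent–offspring link contributes a factor of 1/2, and independent paths through distinct common ancestors add.
Half-aunt/uncle↔niece/nephew: one path of length 3: r = (1/2)^3 = 1/8.

0.125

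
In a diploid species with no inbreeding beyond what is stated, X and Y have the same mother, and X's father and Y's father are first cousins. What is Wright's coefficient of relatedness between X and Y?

Relatedness sums over independent paths through distinct common ancestors.
X and Y are related in two ways: half-sibs through their shared mother (r = 1/4) and second cousins through their fathers (r = 1/32).
r = 1/4 + 1/32 = 9/32 = 0.28125.

0.28125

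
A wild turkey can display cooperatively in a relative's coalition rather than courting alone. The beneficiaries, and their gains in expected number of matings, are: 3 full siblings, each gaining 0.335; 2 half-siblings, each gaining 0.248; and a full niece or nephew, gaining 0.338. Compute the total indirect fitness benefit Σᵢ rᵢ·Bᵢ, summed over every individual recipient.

r to a full sibling = 1/2 (full sibs share both parents — two paths of length 2: r = 2·(1/2)^2 = 1/2).
r to a half-sibling = 0.25 (half-sibs share one parent — one path of length 2: r = (1/2)^2 = 1/4).
r to a full niece or nephew = 1/4 (full aunt/uncle↔niece/nephew: two paths of length 3 through the shared grandparent pair: r = 2·(1/2)^3 = 1/4).
Summing one r·B term per recipient: 3·0.5·0.335 + 2·0.25·0.248 + 1·0.25·0.338 = 0.711.

0.711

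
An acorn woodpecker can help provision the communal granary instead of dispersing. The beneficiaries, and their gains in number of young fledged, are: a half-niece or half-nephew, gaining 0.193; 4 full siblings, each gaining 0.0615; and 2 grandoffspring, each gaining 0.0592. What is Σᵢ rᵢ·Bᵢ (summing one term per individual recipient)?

r to a half-niece or half-nephew = 1/8 (half-aunt/uncle↔niece/nephew: one path of length 3: r = (1/2)^3 = 1/8).
r to a full sibling = 1/2 (full sibs share both parents — two paths of length 2: r = 2·(1/2)^2 = 1/2).
r to a grandoffspring = 1/4 (two parent–offspring links: r = (1/2)^2 = 1/4).
Summing one r·B term per recipient: 1·0.125·0.193 + 4·0.5·0.0615 + 2·0.25·0.0592 = 0.176725.

0.176725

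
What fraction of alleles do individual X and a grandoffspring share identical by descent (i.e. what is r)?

0.25

Two parent–offspring links: r = (1/2)^2 = 1/4.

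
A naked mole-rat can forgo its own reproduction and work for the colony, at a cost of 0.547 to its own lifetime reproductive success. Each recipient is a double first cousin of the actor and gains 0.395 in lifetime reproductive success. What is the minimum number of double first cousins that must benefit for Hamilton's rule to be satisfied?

6

r to a double first cousin = 0.25 (double first cousins share both grandparent pairs — four paths of length 4: r = 4·(1/2)^4 = 1/4).
Hamilton's rule: n·r·B > C  ⇒  n > C/(r·B) = 0.547/(0.25·0.395) = 5.539.
The smallest integer exceeding 5.539 is 6.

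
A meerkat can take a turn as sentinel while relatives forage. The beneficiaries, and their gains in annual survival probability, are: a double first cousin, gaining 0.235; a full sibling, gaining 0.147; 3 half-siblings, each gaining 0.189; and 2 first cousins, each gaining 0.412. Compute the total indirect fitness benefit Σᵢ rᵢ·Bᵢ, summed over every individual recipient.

r to a double first cousin = 1/4 (double first cousins share both grandparent pairs — four paths of length 4: r = 4·(1/2)^4 = 1/4).
r to a full sibling = 1/2 (full sibs share both parents — two paths of length 2: r = 2·(1/2)^2 = 1/2).
r to a half-sibling = 0.25 (half-sibs share one parent — one path of length 2: r = (1/2)^2 = 1/4).
r to a first cousin = 1/8 (first cousins share one grandparent pair — two paths of length 4: r = 2·(1/2)^4 = 1/8).
Summing one r·B term per recipient: 1·0.25·0.235 + 1·0.5·0.147 + 3·0.25·0.189 + 2·0.125·0.412 = 0.377.

0.377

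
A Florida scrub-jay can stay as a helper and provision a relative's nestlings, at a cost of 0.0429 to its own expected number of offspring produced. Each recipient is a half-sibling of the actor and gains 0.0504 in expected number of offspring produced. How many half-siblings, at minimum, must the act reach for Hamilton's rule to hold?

r to a half-sibling = 1/4 (half-sibs share one parent — one path of length 2: r = (1/2)^2 = 1/4).
Hamilton's rule: n·r·B > C  ⇒  n > C/(r·B) = 0.0429/(0.25·0.0504) = 3.405.
The smallest integer exceeding 3.405 is 4.

4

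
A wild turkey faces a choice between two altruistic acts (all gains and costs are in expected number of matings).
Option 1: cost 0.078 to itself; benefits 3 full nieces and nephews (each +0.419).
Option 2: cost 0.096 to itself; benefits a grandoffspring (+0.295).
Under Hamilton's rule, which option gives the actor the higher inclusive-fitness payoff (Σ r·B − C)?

Option 1: r to a full niece or nephew = 0.25.
Option 1: Σ r·B − C = (3·0.25·0.419) − 0.078 = 0.23625.
Option 2: r to a grandoffspring = 0.25.
Option 2: Σ r·B − C = (1·0.25·0.295) − 0.096 = -0.02225.
Option 1 has the higher net inclusive-fitness payoff.

Option 1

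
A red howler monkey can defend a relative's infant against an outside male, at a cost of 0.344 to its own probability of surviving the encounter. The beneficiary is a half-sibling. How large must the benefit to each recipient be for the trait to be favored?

1.376

r to a half-sibling = 1/4 (half-sibs share one parent — one path of length 2: r = (1/2)^2 = 1/4).
Hamilton's rule with n recipients of equal r: n·r·B > C, so B > C/(n·r) = 0.344/(1·0.25) = 1.376.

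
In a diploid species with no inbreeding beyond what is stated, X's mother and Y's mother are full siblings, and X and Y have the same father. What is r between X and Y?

Independent pedigree routes through distinct common ancestors add.
X and Y are related in two ways: first cousins through their mothers (r = 1/8) and half-sibs through their shared father (r = 1/4).
r = 1/8 + 1/4 = 0.375.

0.375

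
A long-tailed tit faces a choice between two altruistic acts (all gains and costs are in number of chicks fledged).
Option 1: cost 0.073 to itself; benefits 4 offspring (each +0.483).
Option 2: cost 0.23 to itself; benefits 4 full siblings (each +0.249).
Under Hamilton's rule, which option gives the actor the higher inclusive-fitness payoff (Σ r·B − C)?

Option 1: r to an offspring = 0.5.
Option 1: Σ r·B − C = (4·0.5·0.483) − 0.073 = 0.893.
Option 2: r to a full sibling = 0.5.
Option 2: Σ r·B − C = (4·0.5·0.249) − 0.23 = 0.268.
Option 1 has the higher net inclusive-fitness payoff.

Option 1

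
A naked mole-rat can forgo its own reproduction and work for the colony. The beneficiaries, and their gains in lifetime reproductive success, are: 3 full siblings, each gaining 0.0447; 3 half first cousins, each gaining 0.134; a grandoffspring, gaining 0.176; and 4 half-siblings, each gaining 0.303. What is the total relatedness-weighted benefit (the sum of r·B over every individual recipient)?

0.439175

r to a full sibling = 1/2 (full sibs share both parents — two paths of length 2: r = 2·(1/2)^2 = 1/2).
r to a half first cousin = 1/16 (half first cousins share one grandparent — one path of length 4: r = (1/2)^4 = 1/16).
r to a grandoffspring = 1/4 (two parent–offspring links: r = (1/2)^2 = 1/4).
r to a half-sibling = 0.25 (half-sibs share one parent — one path of length 2: r = (1/2)^2 = 1/4).
Summing one r·B term per recipient: 3·0.5·0.0447 + 3·0.0625·0.134 + 1·0.25·0.176 + 4·0.25·0.303 = 0.439175.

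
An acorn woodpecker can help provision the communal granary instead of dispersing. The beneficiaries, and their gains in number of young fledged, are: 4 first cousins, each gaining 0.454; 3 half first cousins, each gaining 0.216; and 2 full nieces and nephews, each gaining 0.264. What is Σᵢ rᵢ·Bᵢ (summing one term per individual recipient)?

r to a first cousin = 1/8 (first cousins share one grandparent pair — two paths of length 4: r = 2·(1/2)^4 = 1/8).
r to a half first cousin = 0.0625 (half first cousins share one grandparent — one path of length 4: r = (1/2)^4 = 1/16).
r to a full niece or nephew = 1/4 (full aunt/uncle↔niece/nephew: two paths of length 3 through the shared grandparent pair: r = 2·(1/2)^3 = 1/4).
Summing one r·B term per recipient: 4·0.125·0.454 + 3·0.0625·0.216 + 2·0.25·0.264 = 0.3995.

0.3995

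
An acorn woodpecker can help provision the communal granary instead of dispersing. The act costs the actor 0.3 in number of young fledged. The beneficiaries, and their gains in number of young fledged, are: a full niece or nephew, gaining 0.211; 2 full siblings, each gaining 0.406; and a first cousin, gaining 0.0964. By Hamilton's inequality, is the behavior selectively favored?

Hamilton's rule: the trait is favored when the sum of r·B over every recipient exceeds the actor's cost C.
r to a full niece or nephew = 0.25 (full aunt/uncle↔niece/nephew: two paths of length 3 through the shared grandparent pair: r = 2·(1/2)^3 = 1/4).
r to a full sibling = 1/2 (full sibs share both parents — two paths of length 2: r = 2·(1/2)^2 = 1/2).
r to a first cousin = 0.125 (first cousins share one grandparent pair — two paths of length 4: r = 2·(1/2)^4 = 1/8).
Summing one r·B term per recipient: 1·0.25·0.211 + 2·0.5·0.406 + 1·0.125·0.0964 = 0.4708.
0.4708 > 0.3: the indirect benefit exceeds the cost.

Yes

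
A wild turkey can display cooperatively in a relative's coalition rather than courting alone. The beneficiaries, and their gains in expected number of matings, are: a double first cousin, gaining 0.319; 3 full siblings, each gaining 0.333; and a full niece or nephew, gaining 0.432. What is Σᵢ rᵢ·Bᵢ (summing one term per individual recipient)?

0.68725

r to a double first cousin = 0.25 (double first cousins share both grandparent pairs — four paths of length 4: r = 4·(1/2)^4 = 1/4).
r to a full sibling = 0.5 (full sibs share both parents — two paths of length 2: r = 2·(1/2)^2 = 1/2).
r to a full niece or nephew = 0.25 (full aunt/uncle↔niece/nephew: two paths of length 3 through the shared grandparent pair: r = 2·(1/2)^3 = 1/4).
Summing one r·B term per recipient: 1·0.25·0.319 + 3·0.5·0.333 + 1·0.25·0.432 = 0.68725.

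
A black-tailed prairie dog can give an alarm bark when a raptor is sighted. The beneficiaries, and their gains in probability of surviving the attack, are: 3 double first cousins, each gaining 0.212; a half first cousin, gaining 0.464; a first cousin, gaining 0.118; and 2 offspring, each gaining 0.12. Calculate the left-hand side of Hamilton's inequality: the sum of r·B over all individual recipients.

r to a double first cousin = 0.25 (double first cousins share both grandparent pairs — four paths of length 4: r = 4·(1/2)^4 = 1/4).
r to a half first cousin = 0.0625 (half first cousins share one grandparent — one path of length 4: r = (1/2)^4 = 1/16).
r to a first cousin = 1/8 (first cousins share one grandparent pair — two paths of length 4: r = 2·(1/2)^4 = 1/8).
r to an offspring = 0.5 (one parent–offspring link: r = (1/2)^1 = 1/2).
Summing one r·B term per recipient: 3·0.25·0.212 + 1·0.0625·0.464 + 1·0.125·0.118 + 2·0.5·0.12 = 0.32275.

0.32275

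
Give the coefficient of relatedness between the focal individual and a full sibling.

Each parent–offspring link contributes a factor of 1/2, and independent paths through distinct common ancestors add.
Full sibs share both parents — two paths of length 2: r = 2·(1/2)^2 = 1/2.

0.5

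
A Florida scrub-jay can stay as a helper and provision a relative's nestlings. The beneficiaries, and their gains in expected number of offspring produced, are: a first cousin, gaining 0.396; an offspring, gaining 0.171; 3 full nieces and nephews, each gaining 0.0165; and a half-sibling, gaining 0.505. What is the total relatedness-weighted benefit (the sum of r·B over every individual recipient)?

0.273625

r to a first cousin = 0.125 (first cousins share one grandparent pair — two paths of length 4: r = 2·(1/2)^4 = 1/8).
r to an offspring = 0.5 (one parent–offspring link: r = (1/2)^1 = 1/2).
r to a full niece or nephew = 1/4 (full aunt/uncle↔niece/nephew: two paths of length 3 through the shared grandparent pair: r = 2·(1/2)^3 = 1/4).
r to a half-sibling = 1/4 (half-sibs share one parent — one path of length 2: r = (1/2)^2 = 1/4).
Summing one r·B term per recipient: 1·0.125·0.396 + 1·0.5·0.171 + 3·0.25·0.0165 + 1·0.25·0.505 = 0.273625.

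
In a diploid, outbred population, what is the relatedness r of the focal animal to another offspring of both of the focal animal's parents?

Each parent–offspring link contributes a factor of 1/2, and independent paths through distinct common ancestors add.
Full sibs share both parents — two paths of length 2: r = 2·(1/2)^2 = 1/2.

0.5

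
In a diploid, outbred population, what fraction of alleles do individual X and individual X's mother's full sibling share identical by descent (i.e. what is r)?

Each parent–offspring link contributes a factor of 1/2, and independent paths through distinct common ancestors add.
Full aunt/uncle↔niece/nephew: two paths of length 3 through the shared grandparent pair: r = 2·(1/2)^3 = 1/4.

0.25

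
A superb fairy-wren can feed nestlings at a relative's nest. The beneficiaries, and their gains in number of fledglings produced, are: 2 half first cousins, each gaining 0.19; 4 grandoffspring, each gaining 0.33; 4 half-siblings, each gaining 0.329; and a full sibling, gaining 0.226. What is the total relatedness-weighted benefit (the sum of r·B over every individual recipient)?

r to a half first cousin = 1/16 (half first cousins share one grandparent — one path of length 4: r = (1/2)^4 = 1/16).
r to a grandoffspring = 0.25 (two parent–offspring links: r = (1/2)^2 = 1/4).
r to a half-sibling = 0.25 (half-sibs share one parent — one path of length 2: r = (1/2)^2 = 1/4).
r to a full sibling = 1/2 (full sibs share both parents — two paths of length 2: r = 2·(1/2)^2 = 1/2).
Summing one r·B term per recipient: 2·0.0625·0.19 + 4·0.25·0.33 + 4·0.25·0.329 + 1·0.5·0.226 = 0.79575.

0.79575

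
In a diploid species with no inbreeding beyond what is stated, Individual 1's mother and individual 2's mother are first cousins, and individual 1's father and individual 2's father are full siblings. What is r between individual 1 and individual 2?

With two independent routes of shared ancestry, r is the sum of the two contributions.
Individual 1 and individual 2 are related in two ways: second cousins through their mothers (r = 1/32) and first cousins through their fathers (r = 1/8).
r = 1/32 + 1/8 = 0.15625.

0.15625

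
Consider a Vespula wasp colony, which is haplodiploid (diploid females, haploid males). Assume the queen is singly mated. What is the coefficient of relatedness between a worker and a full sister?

0.75

Haplodiploid full sisters inherit their father's entire haploid genome identically (contributing 1/2) and on average half of their mother's contribution (1/2 · 1/2 = 1/4); r = 1/2 + 1/4 = 3/4.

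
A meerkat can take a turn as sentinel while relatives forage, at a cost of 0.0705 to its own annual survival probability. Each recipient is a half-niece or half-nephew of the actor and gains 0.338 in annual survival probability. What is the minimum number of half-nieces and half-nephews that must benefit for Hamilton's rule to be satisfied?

2

r to a half-niece or half-nephew = 1/8 (half-aunt/uncle↔niece/nephew: one path of length 3: r = (1/2)^3 = 1/8).
Hamilton's rule: n·r·B > C  ⇒  n > C/(r·B) = 0.0705/(0.125·0.338) = 1.669.
The smallest integer exceeding 1.669 is 2.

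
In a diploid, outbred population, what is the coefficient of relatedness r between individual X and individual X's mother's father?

0.25

Each parent–offspring link contributes a factor of 1/2, and independent paths through distinct common ancestors add.
Two parent–offspring links: r = (1/2)^2 = 1/4.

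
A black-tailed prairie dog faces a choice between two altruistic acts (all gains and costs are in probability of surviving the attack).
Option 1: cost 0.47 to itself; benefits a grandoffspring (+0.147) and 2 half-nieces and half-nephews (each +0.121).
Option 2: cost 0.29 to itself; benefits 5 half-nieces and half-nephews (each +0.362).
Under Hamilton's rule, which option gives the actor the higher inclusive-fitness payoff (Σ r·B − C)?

Option 2

Option 1: r to a grandoffspring = 0.25.
Option 1: r to a half-niece or half-nephew = 0.125.
Option 1: Σ r·B − C = (1·0.25·0.147 + 2·0.125·0.121) − 0.47 = -0.403.
Option 2: r to a half-niece or half-nephew = 0.125.
Option 2: Σ r·B − C = (5·0.125·0.362) − 0.29 = -0.06375.
Option 2 has the higher net inclusive-fitness payoff.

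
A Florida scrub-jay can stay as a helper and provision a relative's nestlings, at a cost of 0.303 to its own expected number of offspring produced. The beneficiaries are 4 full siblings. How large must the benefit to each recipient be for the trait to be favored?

r to a full sibling = 0.5 (full sibs share both parents — two paths of length 2: r = 2·(1/2)^2 = 1/2).
Hamilton's rule with n recipients of equal r: n·r·B > C, so B > C/(n·r) = 0.303/(4·0.5) = 0.1515.

0.1515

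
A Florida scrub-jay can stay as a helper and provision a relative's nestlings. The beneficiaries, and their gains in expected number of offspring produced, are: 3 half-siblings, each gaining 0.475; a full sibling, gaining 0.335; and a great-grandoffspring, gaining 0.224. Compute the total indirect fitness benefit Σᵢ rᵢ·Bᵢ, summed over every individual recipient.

r to a half-sibling = 1/4 (half-sibs share one parent — one path of length 2: r = (1/2)^2 = 1/4).
r to a full sibling = 0.5 (full sibs share both parents — two paths of length 2: r = 2·(1/2)^2 = 1/2).
r to a great-grandoffspring = 0.125 (three parent–offspring links: r = (1/2)^3 = 1/8).
Summing one r·B term per recipient: 3·0.25·0.475 + 1·0.5·0.335 + 1·0.125·0.224 = 0.55175.

0.55175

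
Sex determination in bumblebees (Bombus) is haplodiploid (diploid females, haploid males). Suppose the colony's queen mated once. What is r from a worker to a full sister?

0.75

Haplodiploid full sisters inherit their father's entire haploid genome identically (contributing 1/2) and on average half of their mother's contribution (1/2 · 1/2 = 1/4); r = 1/2 + 1/4 = 3/4.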